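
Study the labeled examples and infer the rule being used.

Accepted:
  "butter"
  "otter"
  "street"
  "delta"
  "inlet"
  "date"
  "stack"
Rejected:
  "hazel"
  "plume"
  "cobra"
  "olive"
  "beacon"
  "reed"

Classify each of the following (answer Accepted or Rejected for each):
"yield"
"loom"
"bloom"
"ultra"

The pattern is that an item is 'Accepted' exactly when: contains 't'.

Rejected, Rejected, Rejected, Accepted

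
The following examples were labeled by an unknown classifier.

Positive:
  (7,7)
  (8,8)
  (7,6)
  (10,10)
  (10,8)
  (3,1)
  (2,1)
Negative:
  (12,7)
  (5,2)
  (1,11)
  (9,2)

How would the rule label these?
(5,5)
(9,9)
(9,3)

The rule appears to be: |first − second| ≤ 2.
(5,5): Positive (|5−5| = 0).
(9,9): Positive (|9−9| = 0).
(9,3): Negative (|9−3| = 6).

Positive, Positive, Negative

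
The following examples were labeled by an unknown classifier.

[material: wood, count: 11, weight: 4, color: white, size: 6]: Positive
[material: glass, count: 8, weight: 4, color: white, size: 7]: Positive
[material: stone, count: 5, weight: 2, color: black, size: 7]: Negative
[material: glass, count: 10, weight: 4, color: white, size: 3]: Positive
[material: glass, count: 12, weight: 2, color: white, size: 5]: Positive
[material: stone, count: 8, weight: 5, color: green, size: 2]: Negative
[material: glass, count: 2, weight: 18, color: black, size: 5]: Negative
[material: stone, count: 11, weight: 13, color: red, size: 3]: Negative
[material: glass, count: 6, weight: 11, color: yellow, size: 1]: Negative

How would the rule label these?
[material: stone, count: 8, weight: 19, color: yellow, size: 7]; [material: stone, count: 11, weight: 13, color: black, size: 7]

Negative, Negative

A rule that fits every label: color is white — true of each 'Positive' example, false of each 'Negative' one.
Negative: [material: stone, count: 8, weight: 19, color: yellow, size: 7], since color is yellow.
Negative: [material: stone, count: 11, weight: 13, color: black, size: 7], since color is black.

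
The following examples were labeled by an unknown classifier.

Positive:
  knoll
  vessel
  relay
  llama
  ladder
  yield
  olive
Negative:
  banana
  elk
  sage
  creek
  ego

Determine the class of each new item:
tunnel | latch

'Positive' ⟺ length ≥ 4 AND contains 'l'.
tunnel: length 6, has 'l' — has this property, so Positive. latch: length 5, has 'l' — has this property, so Positive.

Positive, Positive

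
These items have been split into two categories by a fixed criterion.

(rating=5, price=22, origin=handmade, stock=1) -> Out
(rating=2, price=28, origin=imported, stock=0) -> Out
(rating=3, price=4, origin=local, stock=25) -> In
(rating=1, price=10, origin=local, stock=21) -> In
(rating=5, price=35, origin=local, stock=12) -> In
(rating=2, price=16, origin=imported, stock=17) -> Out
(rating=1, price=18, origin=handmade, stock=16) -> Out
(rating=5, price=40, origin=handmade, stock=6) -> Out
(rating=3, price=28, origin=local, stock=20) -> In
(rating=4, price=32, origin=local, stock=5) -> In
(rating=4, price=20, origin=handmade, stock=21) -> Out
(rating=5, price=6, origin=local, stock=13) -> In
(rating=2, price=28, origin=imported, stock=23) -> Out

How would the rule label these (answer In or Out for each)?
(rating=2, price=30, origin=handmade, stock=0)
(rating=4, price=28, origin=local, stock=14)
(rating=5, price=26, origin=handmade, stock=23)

Out, In, Out

One predicate separates the groups cleanly: origin is local.
(rating=2, price=30, origin=handmade, stock=0): Out (origin is handmade). (rating=4, price=28, origin=local, stock=14): In (origin is local). (rating=5, price=26, origin=handmade, stock=23): Out (origin is handmade).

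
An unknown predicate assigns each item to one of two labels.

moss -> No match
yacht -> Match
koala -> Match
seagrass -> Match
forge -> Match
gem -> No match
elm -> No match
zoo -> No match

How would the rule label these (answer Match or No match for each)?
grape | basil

Match, Match

The simplest hypothesis consistent with all the labels is: length ≥ 5.
Match: grape, since length 5.
Match: basil, since length 5.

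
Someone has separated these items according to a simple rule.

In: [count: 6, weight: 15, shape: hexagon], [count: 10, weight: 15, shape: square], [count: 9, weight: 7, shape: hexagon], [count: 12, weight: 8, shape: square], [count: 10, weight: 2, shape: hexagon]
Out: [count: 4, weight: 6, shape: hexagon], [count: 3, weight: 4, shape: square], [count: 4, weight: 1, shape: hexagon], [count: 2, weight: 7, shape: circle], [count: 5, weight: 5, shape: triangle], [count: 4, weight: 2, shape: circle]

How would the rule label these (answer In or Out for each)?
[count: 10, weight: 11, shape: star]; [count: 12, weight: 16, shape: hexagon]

In, In

The distinguishing property — count ≥ 6 — holds for all the 'In' cases and none of the 'Out' cases.
[count: 10, weight: 11, shape: star]: count = 10, checks out → In.
[count: 12, weight: 16, shape: hexagon]: count = 12, checks out → In.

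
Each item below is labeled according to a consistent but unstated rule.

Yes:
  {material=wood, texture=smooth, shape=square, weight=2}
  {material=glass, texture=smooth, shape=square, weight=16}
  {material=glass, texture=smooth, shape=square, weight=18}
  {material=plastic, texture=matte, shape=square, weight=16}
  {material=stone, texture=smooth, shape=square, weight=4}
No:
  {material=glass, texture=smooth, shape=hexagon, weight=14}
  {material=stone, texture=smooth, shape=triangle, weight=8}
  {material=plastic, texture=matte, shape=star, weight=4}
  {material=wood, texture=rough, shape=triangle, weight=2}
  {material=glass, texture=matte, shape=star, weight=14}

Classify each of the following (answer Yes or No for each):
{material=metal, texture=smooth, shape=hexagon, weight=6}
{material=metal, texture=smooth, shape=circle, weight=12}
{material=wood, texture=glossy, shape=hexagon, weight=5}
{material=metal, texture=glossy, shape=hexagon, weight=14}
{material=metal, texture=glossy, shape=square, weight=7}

No, No, No, No, Yes

'Yes' ⟺ shape is square.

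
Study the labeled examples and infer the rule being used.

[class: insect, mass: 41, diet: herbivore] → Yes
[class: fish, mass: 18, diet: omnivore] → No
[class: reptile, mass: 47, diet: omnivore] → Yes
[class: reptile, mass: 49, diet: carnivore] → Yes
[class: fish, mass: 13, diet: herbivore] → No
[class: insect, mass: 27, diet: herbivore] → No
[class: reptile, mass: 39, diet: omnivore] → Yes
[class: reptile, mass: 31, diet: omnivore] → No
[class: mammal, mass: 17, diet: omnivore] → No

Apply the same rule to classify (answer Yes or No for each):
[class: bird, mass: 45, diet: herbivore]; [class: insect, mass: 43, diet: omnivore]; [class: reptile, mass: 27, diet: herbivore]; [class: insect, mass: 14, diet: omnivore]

Yes, Yes, No, No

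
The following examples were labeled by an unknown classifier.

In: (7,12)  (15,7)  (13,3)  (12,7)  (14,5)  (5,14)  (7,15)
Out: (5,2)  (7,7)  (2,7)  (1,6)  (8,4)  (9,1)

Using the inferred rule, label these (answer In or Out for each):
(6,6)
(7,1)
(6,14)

Out, Out, In

All 'In' examples share one property — sum ≥ 16 — and every 'Out' example lacks it.
(6,6) → 6+6 = 12 → Out.
(7,1) → 7+1 = 8 → Out.
(6,14) → 6+14 = 20 → In.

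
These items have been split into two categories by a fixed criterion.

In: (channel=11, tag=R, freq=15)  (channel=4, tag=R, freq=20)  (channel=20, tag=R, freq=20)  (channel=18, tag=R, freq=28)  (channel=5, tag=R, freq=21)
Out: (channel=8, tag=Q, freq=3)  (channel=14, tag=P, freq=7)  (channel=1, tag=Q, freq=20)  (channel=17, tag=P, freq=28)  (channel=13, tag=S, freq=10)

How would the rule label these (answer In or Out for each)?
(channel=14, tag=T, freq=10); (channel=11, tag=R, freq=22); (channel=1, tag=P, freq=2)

Out, In, Out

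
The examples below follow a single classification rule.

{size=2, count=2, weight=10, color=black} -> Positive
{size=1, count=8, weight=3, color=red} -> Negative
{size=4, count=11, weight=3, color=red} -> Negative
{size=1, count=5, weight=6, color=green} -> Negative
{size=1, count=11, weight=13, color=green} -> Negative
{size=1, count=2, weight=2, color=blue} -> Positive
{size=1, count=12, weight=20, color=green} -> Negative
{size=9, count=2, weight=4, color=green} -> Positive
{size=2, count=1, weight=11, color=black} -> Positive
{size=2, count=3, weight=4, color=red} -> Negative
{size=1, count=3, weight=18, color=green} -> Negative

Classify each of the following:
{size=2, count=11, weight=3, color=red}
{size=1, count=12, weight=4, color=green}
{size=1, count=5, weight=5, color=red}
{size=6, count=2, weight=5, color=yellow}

Negative, Negative, Negative, Positive

The pattern is that an item is 'Positive' exactly when: count ≤ 2.
{size=2, count=11, weight=3, color=red}: count = 11, does not fit → Negative. {size=1, count=12, weight=4, color=green}: count = 12, does not fit → Negative. {size=1, count=5, weight=5, color=red}: count = 5, does not fit → Negative. {size=6, count=2, weight=5, color=yellow}: count = 2, fits → Positive.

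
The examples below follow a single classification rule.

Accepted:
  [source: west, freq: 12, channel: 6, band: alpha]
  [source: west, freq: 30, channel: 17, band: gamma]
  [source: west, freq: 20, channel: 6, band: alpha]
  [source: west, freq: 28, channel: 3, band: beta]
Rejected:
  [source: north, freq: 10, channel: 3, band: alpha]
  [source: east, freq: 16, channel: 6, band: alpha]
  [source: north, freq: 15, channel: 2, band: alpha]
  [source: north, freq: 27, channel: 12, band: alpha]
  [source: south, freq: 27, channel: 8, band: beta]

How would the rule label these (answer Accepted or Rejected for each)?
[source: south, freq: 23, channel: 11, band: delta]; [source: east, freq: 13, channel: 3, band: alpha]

Rejected, Rejected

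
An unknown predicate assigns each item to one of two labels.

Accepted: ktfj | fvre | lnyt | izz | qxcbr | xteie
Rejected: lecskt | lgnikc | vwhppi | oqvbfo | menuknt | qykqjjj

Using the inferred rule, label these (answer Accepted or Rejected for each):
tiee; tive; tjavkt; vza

Accepted, Accepted, Rejected, Accepted

The classifier is using: length ≤ 5.
tiee → length 4 → Accepted. tive → length 4 → Accepted. tjavkt → length 6 → Rejected. vza → length 3 → Accepted.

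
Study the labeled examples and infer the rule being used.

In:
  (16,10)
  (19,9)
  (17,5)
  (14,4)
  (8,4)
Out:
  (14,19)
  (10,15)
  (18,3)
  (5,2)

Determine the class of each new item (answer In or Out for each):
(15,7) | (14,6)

The common property of the 'In' items is: sum is even. No 'Out' item has it.
(15,7): 15+7 = 22, meets the rule → In. (14,6): 14+6 = 20, meets the rule → In.

In, In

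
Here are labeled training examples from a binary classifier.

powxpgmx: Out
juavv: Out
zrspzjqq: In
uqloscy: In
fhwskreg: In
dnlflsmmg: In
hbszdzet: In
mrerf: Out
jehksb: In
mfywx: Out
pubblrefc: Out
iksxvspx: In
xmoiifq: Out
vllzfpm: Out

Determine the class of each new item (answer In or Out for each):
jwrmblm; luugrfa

Out, Out

The classifier is using: contains 's'.
jwrmblm: no 's' — fails this test, so Out.
luugrfa: no 's' — fails this test, so Out.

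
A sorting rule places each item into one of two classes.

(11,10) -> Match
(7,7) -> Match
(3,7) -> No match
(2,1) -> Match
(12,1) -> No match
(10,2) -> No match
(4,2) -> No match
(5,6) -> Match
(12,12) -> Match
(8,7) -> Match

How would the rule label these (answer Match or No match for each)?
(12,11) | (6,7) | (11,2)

A rule that fits every label: |first − second| ≤ 1 — true of each 'Match' example, false of each 'No match' one.
(12,11): Match (|12−11| = 1). (6,7): Match (|6−7| = 1). (11,2): No match (|11−2| = 9).

Match, Match, No match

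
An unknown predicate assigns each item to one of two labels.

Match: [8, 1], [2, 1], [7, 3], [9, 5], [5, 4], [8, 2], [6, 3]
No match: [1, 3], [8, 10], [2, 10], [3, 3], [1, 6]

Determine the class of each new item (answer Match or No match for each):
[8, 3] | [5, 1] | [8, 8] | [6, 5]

Match, Match, No match, Match

Rule: first > second. This holds for each 'Match' example and fails for each 'No match' one.
[8, 3]: 8 > 3 — has this property, so Match.
[5, 1]: 5 > 1 — has this property, so Match.
[8, 8]: 8 = 8 — does not fit, so No match.
[6, 5]: 6 > 5 — has this property, so Match.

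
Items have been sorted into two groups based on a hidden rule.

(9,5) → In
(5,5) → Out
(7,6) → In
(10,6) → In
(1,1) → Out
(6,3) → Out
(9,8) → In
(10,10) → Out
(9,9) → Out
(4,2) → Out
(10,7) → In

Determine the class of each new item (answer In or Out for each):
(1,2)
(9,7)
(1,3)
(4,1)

Out, In, Out, Out

One predicate separates the groups cleanly: first > second AND sum ≥ 10.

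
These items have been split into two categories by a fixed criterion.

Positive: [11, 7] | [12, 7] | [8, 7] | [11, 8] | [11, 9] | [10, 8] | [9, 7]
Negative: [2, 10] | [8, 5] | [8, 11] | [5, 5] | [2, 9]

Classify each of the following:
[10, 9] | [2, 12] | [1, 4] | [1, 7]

The common property of the 'Positive' items is: first > second AND sum ≥ 15. No 'Negative' item has it.
[10, 9] — 10 > 9, 10+9 = 19, hence Positive.
[2, 12] — 2 < 12, 2+12 = 14, hence Negative.
[1, 4] — 1 < 4, 1+4 = 5, hence Negative.
[1, 7] — 1 < 7, 1+7 = 8, hence Negative.

Positive, Negative, Negative, Negative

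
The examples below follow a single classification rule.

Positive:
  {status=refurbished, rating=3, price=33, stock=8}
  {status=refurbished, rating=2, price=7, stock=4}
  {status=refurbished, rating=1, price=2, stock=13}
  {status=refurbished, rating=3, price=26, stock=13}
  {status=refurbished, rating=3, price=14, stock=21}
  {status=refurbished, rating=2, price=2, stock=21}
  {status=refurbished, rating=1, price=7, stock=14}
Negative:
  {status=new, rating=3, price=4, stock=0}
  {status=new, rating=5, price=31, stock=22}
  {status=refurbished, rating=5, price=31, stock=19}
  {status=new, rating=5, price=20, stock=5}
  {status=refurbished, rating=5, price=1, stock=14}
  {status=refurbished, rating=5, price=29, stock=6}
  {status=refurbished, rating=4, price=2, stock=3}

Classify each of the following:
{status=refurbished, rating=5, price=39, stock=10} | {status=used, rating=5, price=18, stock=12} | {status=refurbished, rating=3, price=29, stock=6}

Negative, Negative, Positive

The simplest hypothesis consistent with all the labels is: status is refurbished AND rating ≤ 3.
{status=refurbished, rating=5, price=39, stock=10} — status is refurbished, rating = 5, hence Negative.
{status=used, rating=5, price=18, stock=12} — status is used, rating = 5, hence Negative.
{status=refurbished, rating=3, price=29, stock=6} — status is refurbished, rating = 3, hence Positive.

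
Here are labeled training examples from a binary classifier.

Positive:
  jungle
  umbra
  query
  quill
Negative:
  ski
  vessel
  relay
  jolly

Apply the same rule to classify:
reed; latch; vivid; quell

'Positive' ⟺ contains 'u'.
reed: no 'u' — doesn't qualify, so Negative.
latch: no 'u' — doesn't qualify, so Negative.
vivid: no 'u' — doesn't qualify, so Negative.
quell: has 'u' — matches, so Positive.

Negative, Negative, Negative, Positive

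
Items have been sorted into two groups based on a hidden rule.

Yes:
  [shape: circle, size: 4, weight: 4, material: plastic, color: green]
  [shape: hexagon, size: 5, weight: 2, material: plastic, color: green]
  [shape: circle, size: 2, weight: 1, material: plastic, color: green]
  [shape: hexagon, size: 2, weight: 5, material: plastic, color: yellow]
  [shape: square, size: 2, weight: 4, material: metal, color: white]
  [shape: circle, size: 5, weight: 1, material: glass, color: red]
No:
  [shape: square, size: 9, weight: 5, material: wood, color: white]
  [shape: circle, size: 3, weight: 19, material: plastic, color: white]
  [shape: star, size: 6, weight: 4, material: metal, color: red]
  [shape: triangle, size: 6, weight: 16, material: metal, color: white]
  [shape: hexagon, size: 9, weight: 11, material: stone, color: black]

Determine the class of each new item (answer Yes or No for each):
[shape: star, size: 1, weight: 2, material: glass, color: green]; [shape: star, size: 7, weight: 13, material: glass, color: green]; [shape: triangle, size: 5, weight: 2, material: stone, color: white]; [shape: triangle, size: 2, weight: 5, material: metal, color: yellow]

Yes, No, Yes, Yes

One predicate separates the groups cleanly: size ≤ 5 AND weight ≤ 5.
[shape: star, size: 1, weight: 2, material: glass, color: green] — size = 1, weight = 2, hence Yes. [shape: star, size: 7, weight: 13, material: glass, color: green] — size = 7, weight = 13, hence No. [shape: triangle, size: 5, weight: 2, material: stone, color: white] — size = 5, weight = 2, hence Yes. [shape: triangle, size: 2, weight: 5, material: metal, color: yellow] — size = 2, weight = 5, hence Yes.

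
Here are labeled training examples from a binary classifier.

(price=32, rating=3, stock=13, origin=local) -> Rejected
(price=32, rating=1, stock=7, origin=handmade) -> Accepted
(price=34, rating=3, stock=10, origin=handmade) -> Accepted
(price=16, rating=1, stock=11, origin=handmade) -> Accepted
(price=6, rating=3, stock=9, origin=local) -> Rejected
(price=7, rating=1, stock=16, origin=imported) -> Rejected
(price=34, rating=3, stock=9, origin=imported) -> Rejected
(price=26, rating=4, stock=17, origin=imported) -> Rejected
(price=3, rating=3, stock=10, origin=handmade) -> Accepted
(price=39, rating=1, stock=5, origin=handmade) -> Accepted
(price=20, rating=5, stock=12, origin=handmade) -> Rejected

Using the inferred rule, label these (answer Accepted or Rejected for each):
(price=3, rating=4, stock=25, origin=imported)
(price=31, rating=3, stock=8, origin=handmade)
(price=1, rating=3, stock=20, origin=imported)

The pattern is that an item is 'Accepted' exactly when: origin is handmade AND rating ≤ 3.
(price=3, rating=4, stock=25, origin=imported) → origin is imported, rating = 4 → Rejected.
(price=31, rating=3, stock=8, origin=handmade) → origin is handmade, rating = 3 → Accepted.
(price=1, rating=3, stock=20, origin=imported) → origin is imported, rating = 3 → Rejected.

Rejected, Accepted, Rejected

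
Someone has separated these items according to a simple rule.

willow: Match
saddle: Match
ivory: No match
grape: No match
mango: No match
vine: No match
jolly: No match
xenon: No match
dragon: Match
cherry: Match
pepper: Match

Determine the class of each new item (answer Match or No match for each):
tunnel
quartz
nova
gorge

The rule appears to be: length 6.
tunnel → length 6 → Match.
quartz → length 6 → Match.
nova → length 4 → No match.
gorge → length 5 → No match.

Match, Match, No match, No match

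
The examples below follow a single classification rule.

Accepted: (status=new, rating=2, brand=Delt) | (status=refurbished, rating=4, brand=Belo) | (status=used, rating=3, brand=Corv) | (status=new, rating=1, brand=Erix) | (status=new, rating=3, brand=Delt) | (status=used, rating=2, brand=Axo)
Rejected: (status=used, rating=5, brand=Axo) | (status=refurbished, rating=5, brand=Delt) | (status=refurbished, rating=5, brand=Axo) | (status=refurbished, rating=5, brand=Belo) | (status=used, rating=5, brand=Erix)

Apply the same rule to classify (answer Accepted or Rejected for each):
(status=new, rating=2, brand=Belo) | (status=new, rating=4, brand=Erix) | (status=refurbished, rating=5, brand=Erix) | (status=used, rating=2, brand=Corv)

'Accepted' ⟺ rating ≤ 4.
(status=new, rating=2, brand=Belo) — rating = 2, hence Accepted. (status=new, rating=4, brand=Erix) — rating = 4, hence Accepted. (status=refurbished, rating=5, brand=Erix) — rating = 5, hence Rejected. (status=used, rating=2, brand=Corv) — rating = 2, hence Accepted.

Accepted, Accepted, Rejected, Accepted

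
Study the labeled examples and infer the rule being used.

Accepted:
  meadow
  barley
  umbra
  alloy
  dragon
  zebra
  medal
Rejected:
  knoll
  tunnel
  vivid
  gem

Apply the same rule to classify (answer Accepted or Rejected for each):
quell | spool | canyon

Rejected, Rejected, Accepted

The pattern is that an item is 'Accepted' exactly when: contains 'a'.
Rejected: quell, since no 'a'.
Rejected: spool, since no 'a'.
Accepted: canyon, since has 'a'.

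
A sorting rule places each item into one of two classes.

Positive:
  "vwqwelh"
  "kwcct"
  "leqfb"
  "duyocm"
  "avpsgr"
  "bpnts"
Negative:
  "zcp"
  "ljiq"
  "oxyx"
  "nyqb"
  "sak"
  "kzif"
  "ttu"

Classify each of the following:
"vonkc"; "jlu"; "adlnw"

Positive, Negative, Positive

Rule: length ≥ 5. This holds for each 'Positive' example and fails for each 'Negative' one.
"vonkc": length 5 — satisfies this, so Positive. "jlu": length 3 — fails the rule, so Negative. "adlnw": length 5 — satisfies this, so Positive.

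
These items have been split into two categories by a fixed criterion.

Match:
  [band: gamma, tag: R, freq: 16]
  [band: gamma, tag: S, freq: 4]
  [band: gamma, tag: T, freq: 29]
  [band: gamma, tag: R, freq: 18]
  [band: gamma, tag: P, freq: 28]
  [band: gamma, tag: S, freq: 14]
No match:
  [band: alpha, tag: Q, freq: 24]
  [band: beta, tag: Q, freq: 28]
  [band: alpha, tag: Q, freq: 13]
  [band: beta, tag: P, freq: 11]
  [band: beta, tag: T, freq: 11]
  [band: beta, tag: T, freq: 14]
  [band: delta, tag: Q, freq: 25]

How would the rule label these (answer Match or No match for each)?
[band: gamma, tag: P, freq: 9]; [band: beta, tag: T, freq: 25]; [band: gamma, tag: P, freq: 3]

Match, No match, Match

Comparing the two groups points to one rule — band is gamma.
[band: gamma, tag: P, freq: 9]: Match (band is gamma).
[band: beta, tag: T, freq: 25]: No match (band is beta).
[band: gamma, tag: P, freq: 3]: Match (band is gamma).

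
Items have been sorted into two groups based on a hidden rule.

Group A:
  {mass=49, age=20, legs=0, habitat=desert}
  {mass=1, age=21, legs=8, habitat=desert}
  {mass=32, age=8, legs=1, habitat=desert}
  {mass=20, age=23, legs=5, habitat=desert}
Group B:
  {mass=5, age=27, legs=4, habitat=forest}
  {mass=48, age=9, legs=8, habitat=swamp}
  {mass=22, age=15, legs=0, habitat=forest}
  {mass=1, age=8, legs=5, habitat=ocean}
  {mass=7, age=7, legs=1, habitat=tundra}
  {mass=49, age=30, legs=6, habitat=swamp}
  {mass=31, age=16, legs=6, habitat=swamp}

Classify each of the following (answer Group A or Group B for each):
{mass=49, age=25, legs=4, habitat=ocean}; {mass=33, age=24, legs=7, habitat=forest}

Group B, Group B

'Group A' ⟺ habitat is desert.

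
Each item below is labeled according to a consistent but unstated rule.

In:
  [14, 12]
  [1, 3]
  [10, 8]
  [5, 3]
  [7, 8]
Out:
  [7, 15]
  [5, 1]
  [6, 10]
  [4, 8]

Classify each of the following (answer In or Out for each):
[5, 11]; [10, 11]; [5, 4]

The distinguishing property — |first − second| ≤ 2 — holds for all the 'In' cases and none of the 'Out' cases.
[5, 11]: Out (|5−11| = 6).
[10, 11]: In (|10−11| = 1).
[5, 4]: In (|5−4| = 1).

Out, In, In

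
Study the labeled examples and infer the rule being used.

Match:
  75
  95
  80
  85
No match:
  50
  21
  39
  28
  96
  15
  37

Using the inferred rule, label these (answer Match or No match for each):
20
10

No match, No match

The simplest hypothesis consistent with all the labels is: multiple of 5 AND at least 75.
20: 20 = 5·4, 20 < 75, fails this test → No match. 10: 10 = 5·2, 10 < 75, fails this test → No match.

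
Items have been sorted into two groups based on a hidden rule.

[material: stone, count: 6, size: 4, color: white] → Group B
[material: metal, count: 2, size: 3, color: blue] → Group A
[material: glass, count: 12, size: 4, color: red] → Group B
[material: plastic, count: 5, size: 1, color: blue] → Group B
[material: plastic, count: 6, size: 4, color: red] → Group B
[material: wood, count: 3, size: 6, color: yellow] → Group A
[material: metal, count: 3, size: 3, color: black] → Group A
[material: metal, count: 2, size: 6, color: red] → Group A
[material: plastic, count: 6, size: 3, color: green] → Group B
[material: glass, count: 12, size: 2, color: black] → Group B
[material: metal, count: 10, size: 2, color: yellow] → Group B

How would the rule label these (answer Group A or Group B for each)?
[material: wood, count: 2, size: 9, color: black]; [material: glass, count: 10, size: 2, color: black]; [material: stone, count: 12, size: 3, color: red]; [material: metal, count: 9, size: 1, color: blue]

The distinguishing property — count ≤ 3 — holds for all the 'Group A' cases and none of the 'Group B' cases.
[material: wood, count: 2, size: 9, color: black] — count = 2, hence Group A. [material: glass, count: 10, size: 2, color: black] — count = 10, hence Group B. [material: stone, count: 12, size: 3, color: red] — count = 12, hence Group B. [material: metal, count: 9, size: 1, color: blue] — count = 9, hence Group B.

Group A, Group B, Group B, Group B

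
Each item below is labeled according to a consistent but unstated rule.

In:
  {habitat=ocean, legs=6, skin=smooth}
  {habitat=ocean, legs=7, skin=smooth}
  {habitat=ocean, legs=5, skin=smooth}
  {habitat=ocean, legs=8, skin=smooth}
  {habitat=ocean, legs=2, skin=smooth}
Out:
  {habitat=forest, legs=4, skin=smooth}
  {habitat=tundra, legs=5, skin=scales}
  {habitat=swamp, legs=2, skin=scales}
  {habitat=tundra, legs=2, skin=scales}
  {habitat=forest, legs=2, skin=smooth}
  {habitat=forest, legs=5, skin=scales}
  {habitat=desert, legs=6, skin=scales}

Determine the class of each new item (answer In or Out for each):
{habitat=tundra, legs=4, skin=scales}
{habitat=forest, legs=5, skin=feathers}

Rule: habitat is ocean. This holds for each 'In' example and fails for each 'Out' one.
{habitat=tundra, legs=4, skin=scales}: Out (habitat is tundra).
{habitat=forest, legs=5, skin=feathers}: Out (habitat is forest).

Out, Out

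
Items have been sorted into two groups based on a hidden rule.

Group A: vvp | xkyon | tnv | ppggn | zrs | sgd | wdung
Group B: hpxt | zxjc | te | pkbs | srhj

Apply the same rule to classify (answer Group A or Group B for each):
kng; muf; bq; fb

Group A, Group A, Group B, Group B

One predicate separates the groups cleanly: odd length.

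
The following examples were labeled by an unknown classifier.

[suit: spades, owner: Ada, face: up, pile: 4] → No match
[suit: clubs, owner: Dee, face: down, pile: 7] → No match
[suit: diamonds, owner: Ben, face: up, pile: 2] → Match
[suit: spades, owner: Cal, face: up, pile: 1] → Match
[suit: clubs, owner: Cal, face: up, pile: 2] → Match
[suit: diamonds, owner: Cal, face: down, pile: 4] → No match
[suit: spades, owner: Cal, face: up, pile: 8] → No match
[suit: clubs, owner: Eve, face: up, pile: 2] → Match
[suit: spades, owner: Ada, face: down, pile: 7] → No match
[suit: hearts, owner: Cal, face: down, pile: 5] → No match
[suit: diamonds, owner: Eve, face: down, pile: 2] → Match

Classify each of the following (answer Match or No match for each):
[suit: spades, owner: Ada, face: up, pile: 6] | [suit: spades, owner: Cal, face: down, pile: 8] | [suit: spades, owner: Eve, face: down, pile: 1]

No match, No match, Match

The distinguishing property — pile ≤ 2 — holds for all the 'Match' cases and none of the 'No match' cases.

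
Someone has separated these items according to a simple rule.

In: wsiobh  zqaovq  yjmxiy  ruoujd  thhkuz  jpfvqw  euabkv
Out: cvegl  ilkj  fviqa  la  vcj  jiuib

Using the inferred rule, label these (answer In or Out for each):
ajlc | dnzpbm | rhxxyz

The common property of the 'In' items is: length 6. No 'Out' item has it.
ajlc → length 4 → Out.
dnzpbm → length 6 → In.
rhxxyz → length 6 → In.

Out, In, In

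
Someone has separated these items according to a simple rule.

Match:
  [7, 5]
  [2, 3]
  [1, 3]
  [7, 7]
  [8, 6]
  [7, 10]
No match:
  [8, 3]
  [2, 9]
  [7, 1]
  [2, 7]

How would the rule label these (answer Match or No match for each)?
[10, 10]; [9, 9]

Match, Match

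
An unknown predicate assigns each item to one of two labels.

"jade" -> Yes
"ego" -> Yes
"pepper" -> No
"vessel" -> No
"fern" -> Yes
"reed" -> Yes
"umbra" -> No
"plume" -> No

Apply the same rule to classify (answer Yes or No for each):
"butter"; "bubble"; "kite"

The classifier is using: length ≤ 4.
"butter" → length 6 → No.
"bubble" → length 6 → No.
"kite" → length 4 → Yes.

No, No, Yes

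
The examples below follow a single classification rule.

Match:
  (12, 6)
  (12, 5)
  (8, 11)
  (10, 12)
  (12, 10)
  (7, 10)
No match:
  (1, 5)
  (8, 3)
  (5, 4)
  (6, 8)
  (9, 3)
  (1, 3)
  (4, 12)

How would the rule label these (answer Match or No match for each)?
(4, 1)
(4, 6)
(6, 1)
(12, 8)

All 'Match' examples share one property — sum ≥ 17 — and every 'No match' example lacks it.
(4, 1): No match (4+1 = 5). (4, 6): No match (4+6 = 10). (6, 1): No match (6+1 = 7). (12, 8): Match (12+8 = 20).

No match, No match, No match, Match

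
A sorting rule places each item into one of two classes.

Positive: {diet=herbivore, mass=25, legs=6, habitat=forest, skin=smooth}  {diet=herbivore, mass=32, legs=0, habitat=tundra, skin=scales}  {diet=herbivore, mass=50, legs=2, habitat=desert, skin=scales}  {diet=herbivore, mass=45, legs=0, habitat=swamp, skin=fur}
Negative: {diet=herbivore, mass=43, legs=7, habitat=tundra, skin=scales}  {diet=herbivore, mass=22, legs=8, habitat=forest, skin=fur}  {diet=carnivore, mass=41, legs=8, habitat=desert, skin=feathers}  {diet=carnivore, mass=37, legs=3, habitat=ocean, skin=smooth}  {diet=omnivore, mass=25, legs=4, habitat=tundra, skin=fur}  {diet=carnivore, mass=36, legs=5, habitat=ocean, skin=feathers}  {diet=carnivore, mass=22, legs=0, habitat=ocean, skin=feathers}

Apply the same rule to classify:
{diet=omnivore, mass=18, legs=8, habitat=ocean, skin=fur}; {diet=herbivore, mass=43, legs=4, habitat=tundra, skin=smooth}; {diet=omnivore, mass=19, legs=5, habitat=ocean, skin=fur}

Negative, Positive, Negative

The classifier is using: diet is herbivore AND legs ≤ 6.
{diet=omnivore, mass=18, legs=8, habitat=ocean, skin=fur} — diet is omnivore, legs = 8, hence Negative. {diet=herbivore, mass=43, legs=4, habitat=tundra, skin=smooth} — diet is herbivore, legs = 4, hence Positive. {diet=omnivore, mass=19, legs=5, habitat=ocean, skin=fur} — diet is omnivore, legs = 5, hence Negative.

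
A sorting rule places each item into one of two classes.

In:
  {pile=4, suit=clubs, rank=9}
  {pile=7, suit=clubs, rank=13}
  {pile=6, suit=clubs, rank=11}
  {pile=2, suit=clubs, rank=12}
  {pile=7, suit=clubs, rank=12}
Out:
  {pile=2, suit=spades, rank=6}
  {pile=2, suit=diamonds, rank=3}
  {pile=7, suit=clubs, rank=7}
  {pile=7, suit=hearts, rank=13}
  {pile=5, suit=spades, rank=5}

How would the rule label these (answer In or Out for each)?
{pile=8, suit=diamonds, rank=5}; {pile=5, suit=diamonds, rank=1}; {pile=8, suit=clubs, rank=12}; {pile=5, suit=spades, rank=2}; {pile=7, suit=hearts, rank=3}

The simplest hypothesis consistent with all the labels is: suit is clubs AND rank ≥ 9.
{pile=8, suit=diamonds, rank=5} — suit is diamonds, rank = 5, hence Out.
{pile=5, suit=diamonds, rank=1} — suit is diamonds, rank = 1, hence Out.
{pile=8, suit=clubs, rank=12} — suit is clubs, rank = 12, hence In.
{pile=5, suit=spades, rank=2} — suit is spades, rank = 2, hence Out.
{pile=7, suit=hearts, rank=3} — suit is hearts, rank = 3, hence Out.

Out, Out, In, Out, Out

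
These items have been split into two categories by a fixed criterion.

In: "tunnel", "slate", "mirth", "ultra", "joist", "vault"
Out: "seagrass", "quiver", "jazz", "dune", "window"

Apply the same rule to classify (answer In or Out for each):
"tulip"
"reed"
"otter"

In, Out, In

One predicate separates the groups cleanly: contains 't'.
"tulip": In (has 't').
"reed": Out (no 't').
"otter": In (has 't').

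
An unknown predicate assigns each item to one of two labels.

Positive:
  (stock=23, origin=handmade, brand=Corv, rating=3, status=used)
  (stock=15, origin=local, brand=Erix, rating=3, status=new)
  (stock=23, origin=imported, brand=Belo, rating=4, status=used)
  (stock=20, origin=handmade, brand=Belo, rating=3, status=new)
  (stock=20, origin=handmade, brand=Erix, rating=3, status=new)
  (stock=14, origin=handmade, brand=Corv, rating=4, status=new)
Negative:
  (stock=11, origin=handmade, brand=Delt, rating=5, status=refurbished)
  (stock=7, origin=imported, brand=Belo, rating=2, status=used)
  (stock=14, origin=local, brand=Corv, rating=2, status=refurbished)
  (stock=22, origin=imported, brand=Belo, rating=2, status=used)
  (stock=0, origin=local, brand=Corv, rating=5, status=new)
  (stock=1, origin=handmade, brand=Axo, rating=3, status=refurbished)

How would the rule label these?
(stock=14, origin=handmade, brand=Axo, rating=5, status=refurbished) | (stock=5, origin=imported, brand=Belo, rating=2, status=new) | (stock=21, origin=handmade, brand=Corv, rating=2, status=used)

Positive, Negative, Negative

Every 'Positive' example satisfies: stock ≥ 14 AND rating ≥ 3. None of the 'Negative' examples do.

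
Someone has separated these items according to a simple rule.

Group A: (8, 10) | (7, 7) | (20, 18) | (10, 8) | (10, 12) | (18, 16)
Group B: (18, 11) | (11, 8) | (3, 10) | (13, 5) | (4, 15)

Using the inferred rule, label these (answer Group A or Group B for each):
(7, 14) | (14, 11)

Group B, Group B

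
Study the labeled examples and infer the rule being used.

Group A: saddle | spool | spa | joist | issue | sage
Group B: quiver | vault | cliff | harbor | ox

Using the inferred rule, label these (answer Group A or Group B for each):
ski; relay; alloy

A rule that fits every label: contains 's' — true of each 'Group A' example, false of each 'Group B' one.

Group A, Group B, Group B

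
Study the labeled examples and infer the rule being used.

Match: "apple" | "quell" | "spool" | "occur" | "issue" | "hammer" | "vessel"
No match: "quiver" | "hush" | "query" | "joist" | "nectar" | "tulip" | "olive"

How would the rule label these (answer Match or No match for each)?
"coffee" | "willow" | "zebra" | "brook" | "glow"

Looking at the examples, the only property every 'Match' case has and every 'No match' case lacks is: has a double letter.
"coffee": Match ('ff' doubled).
"willow": Match ('ll' doubled).
"zebra": No match (no doubled letter).
"brook": Match ('oo' doubled).
"glow": No match (no doubled letter).

Match, Match, No match, Match, No match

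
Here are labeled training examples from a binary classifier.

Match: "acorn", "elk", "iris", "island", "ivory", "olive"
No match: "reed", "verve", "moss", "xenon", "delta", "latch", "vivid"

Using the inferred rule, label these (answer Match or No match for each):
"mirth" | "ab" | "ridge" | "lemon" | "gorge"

No match, Match, No match, No match, No match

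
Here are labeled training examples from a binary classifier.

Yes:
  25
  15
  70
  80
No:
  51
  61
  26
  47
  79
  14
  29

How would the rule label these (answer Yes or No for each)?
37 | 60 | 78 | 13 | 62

One predicate separates the groups cleanly: multiple of 5.
37 → 37 = 5·7 + 2 → No.
60 → 60 = 5·12 → Yes.
78 → 78 = 5·15 + 3 → No.
13 → 13 = 5·2 + 3 → No.
62 → 62 = 5·12 + 2 → No.

No, Yes, No, No, No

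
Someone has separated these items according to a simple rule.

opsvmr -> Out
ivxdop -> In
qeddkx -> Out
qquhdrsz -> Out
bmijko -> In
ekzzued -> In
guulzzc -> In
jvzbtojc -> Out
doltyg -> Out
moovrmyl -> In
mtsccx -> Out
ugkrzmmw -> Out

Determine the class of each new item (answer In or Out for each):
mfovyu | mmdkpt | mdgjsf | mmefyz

In, Out, Out, Out

'In' ⟺ has ≥ 2 vowels.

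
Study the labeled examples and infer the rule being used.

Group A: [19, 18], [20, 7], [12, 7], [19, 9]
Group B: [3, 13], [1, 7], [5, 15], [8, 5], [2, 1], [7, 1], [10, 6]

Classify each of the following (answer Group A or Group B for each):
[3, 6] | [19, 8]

One predicate separates the groups cleanly: first ≥ 12.
[3, 6]: Group B (first 3). [19, 8]: Group A (first 19).

Group B, Group A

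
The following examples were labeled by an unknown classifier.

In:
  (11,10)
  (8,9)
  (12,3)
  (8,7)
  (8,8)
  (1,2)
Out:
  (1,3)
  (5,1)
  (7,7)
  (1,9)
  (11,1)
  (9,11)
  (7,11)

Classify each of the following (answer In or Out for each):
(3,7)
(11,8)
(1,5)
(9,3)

Every 'In' example satisfies: product is even. None of the 'Out' examples do.
(3,7): 3·7 = 21 — does not pass, so Out.
(11,8): 11·8 = 88 — qualifies, so In.
(1,5): 1·5 = 5 — does not pass, so Out.
(9,3): 9·3 = 27 — does not pass, so Out.

Out, In, Out, Out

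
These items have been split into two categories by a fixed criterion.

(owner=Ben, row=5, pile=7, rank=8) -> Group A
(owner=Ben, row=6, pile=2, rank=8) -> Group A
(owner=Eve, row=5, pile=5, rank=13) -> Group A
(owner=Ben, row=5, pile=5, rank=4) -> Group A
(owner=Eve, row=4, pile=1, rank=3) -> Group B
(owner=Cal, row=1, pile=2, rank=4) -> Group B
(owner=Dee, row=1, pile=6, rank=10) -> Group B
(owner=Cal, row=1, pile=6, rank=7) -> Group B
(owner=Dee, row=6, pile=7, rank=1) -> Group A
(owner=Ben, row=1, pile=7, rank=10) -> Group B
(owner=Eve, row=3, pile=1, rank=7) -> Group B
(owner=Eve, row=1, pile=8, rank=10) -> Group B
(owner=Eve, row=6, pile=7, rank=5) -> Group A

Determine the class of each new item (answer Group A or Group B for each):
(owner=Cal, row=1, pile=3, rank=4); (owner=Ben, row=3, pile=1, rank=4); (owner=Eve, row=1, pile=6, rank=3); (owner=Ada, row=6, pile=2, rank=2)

Group B, Group B, Group B, Group A

The rule appears to be: row ≥ 5.
Group B: (owner=Cal, row=1, pile=3, rank=4), since row = 1.
Group B: (owner=Ben, row=3, pile=1, rank=4), since row = 3.
Group B: (owner=Eve, row=1, pile=6, rank=3), since row = 1.
Group A: (owner=Ada, row=6, pile=2, rank=2), since row = 6.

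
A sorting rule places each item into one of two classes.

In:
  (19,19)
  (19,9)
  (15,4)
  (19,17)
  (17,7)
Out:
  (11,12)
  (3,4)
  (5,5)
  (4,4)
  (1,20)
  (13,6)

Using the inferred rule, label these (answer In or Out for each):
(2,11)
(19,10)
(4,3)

Out, In, Out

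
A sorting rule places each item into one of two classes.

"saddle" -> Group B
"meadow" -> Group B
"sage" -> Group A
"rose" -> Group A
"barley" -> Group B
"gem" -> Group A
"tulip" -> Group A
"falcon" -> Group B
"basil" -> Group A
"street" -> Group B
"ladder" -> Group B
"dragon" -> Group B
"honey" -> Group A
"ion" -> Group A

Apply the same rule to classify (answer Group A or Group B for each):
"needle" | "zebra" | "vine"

Group B, Group A, Group A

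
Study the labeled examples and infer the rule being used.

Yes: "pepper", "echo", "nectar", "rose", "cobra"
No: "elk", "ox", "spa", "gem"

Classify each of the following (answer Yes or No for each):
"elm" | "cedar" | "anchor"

Every 'Yes' example satisfies: length ≥ 4. None of the 'No' examples do.
No: "elm", since length 3.
Yes: "cedar", since length 5.
Yes: "anchor", since length 6.

No, Yes, Yes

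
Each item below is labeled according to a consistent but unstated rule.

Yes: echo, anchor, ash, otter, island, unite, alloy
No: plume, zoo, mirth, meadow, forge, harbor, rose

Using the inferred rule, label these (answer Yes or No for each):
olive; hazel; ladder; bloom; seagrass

Checking candidate rules against both groups, what survives is: starts with a vowel.
olive: Yes (starts with 'o'). hazel: No (starts with 'h'). ladder: No (starts with 'l'). bloom: No (starts with 'b'). seagrass: No (starts with 's').

Yes, No, No, No, No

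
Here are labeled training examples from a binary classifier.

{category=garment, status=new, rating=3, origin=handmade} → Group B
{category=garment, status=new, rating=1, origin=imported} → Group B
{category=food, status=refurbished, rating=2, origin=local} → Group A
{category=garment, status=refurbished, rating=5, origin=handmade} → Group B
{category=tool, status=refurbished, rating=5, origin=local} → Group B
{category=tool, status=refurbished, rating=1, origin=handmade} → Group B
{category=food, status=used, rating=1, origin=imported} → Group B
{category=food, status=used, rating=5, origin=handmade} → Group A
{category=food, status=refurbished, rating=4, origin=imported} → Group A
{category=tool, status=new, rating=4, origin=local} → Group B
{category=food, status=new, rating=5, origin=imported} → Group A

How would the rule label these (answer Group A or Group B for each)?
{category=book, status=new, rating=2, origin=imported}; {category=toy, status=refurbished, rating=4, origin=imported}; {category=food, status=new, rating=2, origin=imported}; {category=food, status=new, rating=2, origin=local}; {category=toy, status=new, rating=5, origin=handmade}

The pattern is that an item is 'Group A' exactly when: category is food AND rating ≥ 2.

Group B, Group B, Group A, Group A, Group B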